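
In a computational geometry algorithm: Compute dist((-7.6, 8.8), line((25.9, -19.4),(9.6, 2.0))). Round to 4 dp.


|cross product| = 257.24
|line direction| = sqrt(723.65) = 26.9007
Distance = 257.24/sqrt(723.65) = 9.5626

9.5626


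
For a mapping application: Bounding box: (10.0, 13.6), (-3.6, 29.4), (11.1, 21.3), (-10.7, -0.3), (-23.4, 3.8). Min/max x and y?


x range: [-23.4, 11.1]
y range: [-0.3, 29.4]
Bounding box: (-23.4,-0.3) to (11.1,29.4)

(-23.4,-0.3) to (11.1,29.4)


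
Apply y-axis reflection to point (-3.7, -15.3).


Reflection over y-axis: (x,y) -> (-x,y)
(-3.7, -15.3) -> (3.7, -15.3)

(3.7, -15.3)


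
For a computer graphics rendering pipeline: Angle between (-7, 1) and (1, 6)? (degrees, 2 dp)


u.v = -1, |u| = sqrt(50) = 7.0711, |v| = sqrt(37) = 6.0828
cos(theta) = u.v/(|u||v|) = -1/sqrt(1850) = -0.02325
theta = acos(-0.02325) = 91.33 degrees

91.33 degrees


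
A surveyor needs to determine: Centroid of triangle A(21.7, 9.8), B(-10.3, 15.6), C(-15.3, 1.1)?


Centroid = ((x_A+x_B+x_C)/3, (y_A+y_B+y_C)/3)
= ((21.7+(-10.3)+(-15.3))/3, (9.8+15.6+1.1)/3)
= (-1.3, 8.8333)

(-1.3, 8.8333)


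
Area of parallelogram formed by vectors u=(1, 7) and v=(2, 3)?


|u x v| = |1*3 - 7*2|
= |3 - 14| = 11

11


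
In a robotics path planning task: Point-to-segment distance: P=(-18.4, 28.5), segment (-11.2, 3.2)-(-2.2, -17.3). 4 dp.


Project P onto AB: t = 0 (clamped to [0,1])
Closest point on segment: (-11.2, 3.2)
Distance: 26.3046

26.3046


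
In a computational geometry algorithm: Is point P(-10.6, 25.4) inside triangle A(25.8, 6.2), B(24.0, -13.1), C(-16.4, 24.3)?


Cross products: AB x AP = -737.08, BC x BP = -261.36, CA x CP = 151.4
All same sign? no

No, outside


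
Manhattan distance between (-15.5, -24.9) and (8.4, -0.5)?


|(-15.5)-8.4| + |(-24.9)-(-0.5)| = 23.9 + 24.4 = 48.3

48.3


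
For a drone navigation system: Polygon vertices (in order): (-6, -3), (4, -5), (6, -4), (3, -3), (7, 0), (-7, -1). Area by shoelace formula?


Shoelace sum: ((-6)*(-5) - 4*(-3)) + (4*(-4) - 6*(-5)) + (6*(-3) - 3*(-4)) + (3*0 - 7*(-3)) + (7*(-1) - (-7)*0) + ((-7)*(-3) - (-6)*(-1))
= 79
Area = |79|/2 = 39.5

39.5


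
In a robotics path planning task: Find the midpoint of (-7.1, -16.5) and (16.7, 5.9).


M = (((-7.1)+16.7)/2, ((-16.5)+5.9)/2)
= (4.8, -5.3)

(4.8, -5.3)


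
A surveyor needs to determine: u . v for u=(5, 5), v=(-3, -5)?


u . v = u_x*v_x + u_y*v_y = 5*(-3) + 5*(-5)
= (-15) + (-25) = -40

-40


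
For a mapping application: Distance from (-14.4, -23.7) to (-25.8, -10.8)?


dx=-11.4, dy=12.9
d^2 = (-11.4)^2 + 12.9^2 = 296.37
d = sqrt(296.37) = 17.2154

17.2154


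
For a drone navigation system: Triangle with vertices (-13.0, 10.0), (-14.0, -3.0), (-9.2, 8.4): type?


Side lengths squared: AB^2=170, BC^2=153, CA^2=17
Sorted: [17, 153, 170]
By sides: Scalene, By angles: Right

Scalene, Right


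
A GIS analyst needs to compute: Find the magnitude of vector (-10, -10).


|u| = sqrt((-10)^2 + (-10)^2) = sqrt(200) = 14.1421

14.1421


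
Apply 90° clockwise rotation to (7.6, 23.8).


90° CW: (x,y) -> (y, -x)
(7.6,23.8) -> (23.8, -7.6)

(23.8, -7.6)


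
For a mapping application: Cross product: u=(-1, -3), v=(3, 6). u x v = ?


u x v = u_x*v_y - u_y*v_x = (-1)*6 - (-3)*3
= (-6) - (-9) = 3

3


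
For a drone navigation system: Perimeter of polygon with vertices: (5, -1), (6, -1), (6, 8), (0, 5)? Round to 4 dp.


Sides: (5, -1)->(6, -1): sqrt(1) = 1, (6, -1)->(6, 8): sqrt(81) = 9, (6, 8)->(0, 5): sqrt(45) = 6.708204, (0, 5)->(5, -1): sqrt(61) = 7.81025
Sum = 24.518454
Perimeter = 24.5185

24.5185


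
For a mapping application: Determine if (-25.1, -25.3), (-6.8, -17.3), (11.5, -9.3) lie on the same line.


Cross product: ((-6.8)-(-25.1))*((-9.3)-(-25.3)) - ((-17.3)-(-25.3))*(11.5-(-25.1))
= 0

Yes, collinear


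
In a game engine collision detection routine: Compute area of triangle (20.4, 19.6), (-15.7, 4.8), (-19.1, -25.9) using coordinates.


Area = |x_A(y_B-y_C) + x_B(y_C-y_A) + x_C(y_A-y_B)|/2
= |626.28 + 714.35 + (-282.68)|/2
= 1057.95/2 = 528.975

528.975


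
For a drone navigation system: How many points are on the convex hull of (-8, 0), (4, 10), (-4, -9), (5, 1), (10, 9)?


Convex hull vertices (CCW): (-8, 0), (-4, -9), (5, 1), (10, 9), (4, 10)
Count = 5

5


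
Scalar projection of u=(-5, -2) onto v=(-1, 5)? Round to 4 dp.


u.v = -5, |v| = sqrt(26) = 5.099
Scalar projection = u.v / |v| = -5 / sqrt(26) = -0.9806

-0.9806


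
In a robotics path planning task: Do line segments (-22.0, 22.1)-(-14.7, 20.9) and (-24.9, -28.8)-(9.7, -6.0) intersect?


Cross products: d1=1695.02, d2=1487.06, d3=-375.05, d4=-167.09
d1*d2 < 0 and d3*d4 < 0? no

No, they don't intersect


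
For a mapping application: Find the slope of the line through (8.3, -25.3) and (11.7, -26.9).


slope = (y2-y1)/(x2-x1) = ((-26.9)-(-25.3))/(11.7-8.3) = (-1.6)/3.4 = -0.4706

-0.4706


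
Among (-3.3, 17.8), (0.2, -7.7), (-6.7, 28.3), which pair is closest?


d(P0,P1) = 25.7391, d(P0,P2) = 11.0368, d(P1,P2) = 36.6553
Closest: P0 and P2

Closest pair: (-3.3, 17.8) and (-6.7, 28.3), distance = 11.0368


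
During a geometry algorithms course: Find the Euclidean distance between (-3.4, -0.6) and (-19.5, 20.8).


dx=-16.1, dy=21.4
d^2 = (-16.1)^2 + 21.4^2 = 717.17
d = sqrt(717.17) = 26.78

26.78


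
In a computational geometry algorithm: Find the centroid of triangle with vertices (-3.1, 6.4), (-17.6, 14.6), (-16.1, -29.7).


Centroid = ((x_A+x_B+x_C)/3, (y_A+y_B+y_C)/3)
= (((-3.1)+(-17.6)+(-16.1))/3, (6.4+14.6+(-29.7))/3)
= (-12.2667, -2.9)

(-12.2667, -2.9)


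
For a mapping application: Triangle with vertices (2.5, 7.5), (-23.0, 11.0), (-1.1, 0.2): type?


Side lengths squared: AB^2=662.5, BC^2=596.25, CA^2=66.25
Sorted: [66.25, 596.25, 662.5]
By sides: Scalene, By angles: Right

Scalene, Right


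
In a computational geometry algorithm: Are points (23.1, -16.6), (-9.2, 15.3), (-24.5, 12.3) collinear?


Cross product: ((-9.2)-23.1)*(12.3-(-16.6)) - (15.3-(-16.6))*((-24.5)-23.1)
= 584.97

No, not collinear


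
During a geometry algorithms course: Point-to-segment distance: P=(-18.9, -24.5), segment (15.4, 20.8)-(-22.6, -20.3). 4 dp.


Project P onto AB: t = 1 (clamped to [0,1])
Closest point on segment: (-22.6, -20.3)
Distance: 5.5973

5.5973


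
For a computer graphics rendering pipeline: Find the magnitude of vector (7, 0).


|u| = sqrt(7^2 + 0^2) = sqrt(49) = 7

7


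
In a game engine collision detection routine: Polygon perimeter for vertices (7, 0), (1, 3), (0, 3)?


Sides: (7, 0)->(1, 3): sqrt(45) = 6.708204, (1, 3)->(0, 3): sqrt(1) = 1, (0, 3)->(7, 0): sqrt(58) = 7.615773
Sum = 15.323977
Perimeter = 15.324

15.324


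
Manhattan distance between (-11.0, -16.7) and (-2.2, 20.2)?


|(-11)-(-2.2)| + |(-16.7)-20.2| = 8.8 + 36.9 = 45.7

45.7


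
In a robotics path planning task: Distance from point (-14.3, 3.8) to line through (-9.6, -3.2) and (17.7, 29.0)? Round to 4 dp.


|cross product| = 342.44
|line direction| = sqrt(1782.13) = 42.2153
Distance = 342.44/sqrt(1782.13) = 8.1118

8.1118


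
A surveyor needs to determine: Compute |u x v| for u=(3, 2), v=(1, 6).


|u x v| = |3*6 - 2*1|
= |18 - 2| = 16

16


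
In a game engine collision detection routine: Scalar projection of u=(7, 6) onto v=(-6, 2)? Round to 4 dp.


u.v = -30, |v| = sqrt(40) = 6.3246
Scalar projection = u.v / |v| = -30 / sqrt(40) = -4.7434

-4.7434


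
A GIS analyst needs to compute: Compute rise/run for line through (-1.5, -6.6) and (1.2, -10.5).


slope = (y2-y1)/(x2-x1) = ((-10.5)-(-6.6))/(1.2-(-1.5)) = (-3.9)/2.7 = -1.4444

-1.4444


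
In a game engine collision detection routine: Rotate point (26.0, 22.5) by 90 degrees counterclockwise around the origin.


90° CCW: (x,y) -> (-y, x)
(26,22.5) -> (-22.5, 26)

(-22.5, 26)


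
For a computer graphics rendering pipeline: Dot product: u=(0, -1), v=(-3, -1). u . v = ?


u . v = u_x*v_x + u_y*v_y = 0*(-3) + (-1)*(-1)
= 0 + 1 = 1

1


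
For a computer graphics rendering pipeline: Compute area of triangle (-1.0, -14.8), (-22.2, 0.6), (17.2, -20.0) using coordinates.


Area = |x_A(y_B-y_C) + x_B(y_C-y_A) + x_C(y_A-y_B)|/2
= |(-20.6) + 115.44 + (-264.88)|/2
= 170.04/2 = 85.02

85.02


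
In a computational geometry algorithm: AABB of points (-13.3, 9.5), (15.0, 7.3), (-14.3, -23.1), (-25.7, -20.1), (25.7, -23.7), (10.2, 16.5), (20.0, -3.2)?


x range: [-25.7, 25.7]
y range: [-23.7, 16.5]
Bounding box: (-25.7,-23.7) to (25.7,16.5)

(-25.7,-23.7) to (25.7,16.5)


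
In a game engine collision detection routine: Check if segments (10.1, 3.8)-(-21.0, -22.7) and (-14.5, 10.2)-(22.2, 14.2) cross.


Cross products: d1=-333.28, d2=-1181.43, d3=-850.94, d4=-2.79
d1*d2 < 0 and d3*d4 < 0? no

No, they don't intersect


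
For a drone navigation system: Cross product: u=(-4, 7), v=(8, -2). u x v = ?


u x v = u_x*v_y - u_y*v_x = (-4)*(-2) - 7*8
= 8 - 56 = -48

-48


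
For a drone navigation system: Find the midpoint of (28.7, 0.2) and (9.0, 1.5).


M = ((28.7+9)/2, (0.2+1.5)/2)
= (18.85, 0.85)

(18.85, 0.85)


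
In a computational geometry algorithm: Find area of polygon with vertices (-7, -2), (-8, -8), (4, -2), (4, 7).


Shoelace sum: ((-7)*(-8) - (-8)*(-2)) + ((-8)*(-2) - 4*(-8)) + (4*7 - 4*(-2)) + (4*(-2) - (-7)*7)
= 165
Area = |165|/2 = 82.5

82.5


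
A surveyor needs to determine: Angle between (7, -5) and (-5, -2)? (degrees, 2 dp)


u.v = -25, |u| = sqrt(74) = 8.6023, |v| = sqrt(29) = 5.3852
cos(theta) = u.v/(|u||v|) = -25/sqrt(2146) = -0.539666
theta = acos(-0.539666) = 122.66 degrees

122.66 degrees


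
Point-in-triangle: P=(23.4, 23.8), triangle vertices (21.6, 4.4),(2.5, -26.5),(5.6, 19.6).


Cross products: AB x AP = -314.92, BC x BP = -807.56, CA x CP = 337.76
All same sign? no

No, outside


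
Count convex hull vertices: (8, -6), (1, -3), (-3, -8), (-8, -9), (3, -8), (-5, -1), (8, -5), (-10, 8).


Convex hull vertices (CCW): (-10, 8), (-8, -9), (3, -8), (8, -6), (8, -5)
Count = 5

5


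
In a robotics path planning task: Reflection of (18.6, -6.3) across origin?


Reflection over origin: (x,y) -> (-x,-y)
(18.6, -6.3) -> (-18.6, 6.3)

(-18.6, 6.3)


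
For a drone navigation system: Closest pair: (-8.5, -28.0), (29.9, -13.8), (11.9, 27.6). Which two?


d(P0,P1) = 40.9414, d(P0,P2) = 59.2243, d(P1,P2) = 45.1438
Closest: P0 and P1

Closest pair: (-8.5, -28.0) and (29.9, -13.8), distance = 40.9414


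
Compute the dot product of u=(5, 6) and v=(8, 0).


u . v = u_x*v_x + u_y*v_y = 5*8 + 6*0
= 40 + 0 = 40

40


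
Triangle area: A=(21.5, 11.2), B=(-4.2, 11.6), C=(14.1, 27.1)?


Area = |x_A(y_B-y_C) + x_B(y_C-y_A) + x_C(y_A-y_B)|/2
= |(-333.25) + (-66.78) + (-5.64)|/2
= 405.67/2 = 202.835

202.835


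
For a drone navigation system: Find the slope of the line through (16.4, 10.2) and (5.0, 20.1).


slope = (y2-y1)/(x2-x1) = (20.1-10.2)/(5-16.4) = 9.9/(-11.4) = -0.8684

-0.8684


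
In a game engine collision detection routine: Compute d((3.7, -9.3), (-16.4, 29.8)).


dx=-20.1, dy=39.1
d^2 = (-20.1)^2 + 39.1^2 = 1932.82
d = sqrt(1932.82) = 43.9638

43.9638


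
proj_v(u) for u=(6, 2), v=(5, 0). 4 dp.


u.v = 30, |v| = sqrt(25) = 5
Scalar projection = u.v / |v| = 30 / sqrt(25) = 6

6


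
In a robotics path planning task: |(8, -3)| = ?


|u| = sqrt(8^2 + (-3)^2) = sqrt(73) = 8.544

8.544


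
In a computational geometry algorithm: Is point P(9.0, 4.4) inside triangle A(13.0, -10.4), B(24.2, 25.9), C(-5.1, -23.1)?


Cross products: AB x AP = 310.96, BC x BP = -114.85, CA x CP = 318.68
All same sign? no

No, outside


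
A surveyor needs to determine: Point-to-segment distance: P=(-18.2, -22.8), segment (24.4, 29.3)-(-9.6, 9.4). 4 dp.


Project P onto AB: t = 1 (clamped to [0,1])
Closest point on segment: (-9.6, 9.4)
Distance: 33.3287

33.3287


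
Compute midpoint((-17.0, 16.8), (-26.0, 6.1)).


M = (((-17)+(-26))/2, (16.8+6.1)/2)
= (-21.5, 11.45)

(-21.5, 11.45)


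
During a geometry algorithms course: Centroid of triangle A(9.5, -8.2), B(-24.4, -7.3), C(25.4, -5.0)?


Centroid = ((x_A+x_B+x_C)/3, (y_A+y_B+y_C)/3)
= ((9.5+(-24.4)+25.4)/3, ((-8.2)+(-7.3)+(-5))/3)
= (3.5, -6.8333)

(3.5, -6.8333)


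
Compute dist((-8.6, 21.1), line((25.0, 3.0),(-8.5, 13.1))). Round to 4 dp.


|cross product| = 266.99
|line direction| = sqrt(1224.26) = 34.9894
Distance = 266.99/sqrt(1224.26) = 7.6306

7.6306


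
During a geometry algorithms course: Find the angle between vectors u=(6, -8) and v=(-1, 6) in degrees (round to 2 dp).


u.v = -54, |u| = sqrt(100) = 10, |v| = sqrt(37) = 6.0828
cos(theta) = u.v/(|u||v|) = -54/sqrt(3700) = -0.887755
theta = acos(-0.887755) = 152.59 degrees

152.59 degrees


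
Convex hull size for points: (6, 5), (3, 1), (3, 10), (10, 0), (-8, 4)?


Convex hull vertices (CCW): (-8, 4), (3, 1), (10, 0), (3, 10)
Count = 4

4


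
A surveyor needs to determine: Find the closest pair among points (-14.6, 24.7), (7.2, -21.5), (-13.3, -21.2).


d(P0,P1) = 51.085, d(P0,P2) = 45.9184, d(P1,P2) = 20.5022
Closest: P1 and P2

Closest pair: (7.2, -21.5) and (-13.3, -21.2), distance = 20.5022


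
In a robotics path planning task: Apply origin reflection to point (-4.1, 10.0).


Reflection over origin: (x,y) -> (-x,-y)
(-4.1, 10) -> (4.1, -10)

(4.1, -10)


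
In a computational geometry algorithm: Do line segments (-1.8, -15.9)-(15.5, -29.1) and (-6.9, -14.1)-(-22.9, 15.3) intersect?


Cross products: d1=-121.14, d2=-418.56, d3=-36.18, d4=261.24
d1*d2 < 0 and d3*d4 < 0? no

No, they don't intersect


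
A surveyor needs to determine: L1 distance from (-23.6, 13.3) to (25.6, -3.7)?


|(-23.6)-25.6| + |13.3-(-3.7)| = 49.2 + 17 = 66.2

66.2


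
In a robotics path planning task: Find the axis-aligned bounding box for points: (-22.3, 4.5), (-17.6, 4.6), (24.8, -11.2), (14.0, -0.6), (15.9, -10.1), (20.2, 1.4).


x range: [-22.3, 24.8]
y range: [-11.2, 4.6]
Bounding box: (-22.3,-11.2) to (24.8,4.6)

(-22.3,-11.2) to (24.8,4.6)


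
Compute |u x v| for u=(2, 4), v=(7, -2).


|u x v| = |2*(-2) - 4*7|
= |(-4) - 28| = 32

32


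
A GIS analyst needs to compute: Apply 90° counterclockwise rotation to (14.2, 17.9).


90° CCW: (x,y) -> (-y, x)
(14.2,17.9) -> (-17.9, 14.2)

(-17.9, 14.2)


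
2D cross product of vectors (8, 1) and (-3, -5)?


u x v = u_x*v_y - u_y*v_x = 8*(-5) - 1*(-3)
= (-40) - (-3) = -37

-37


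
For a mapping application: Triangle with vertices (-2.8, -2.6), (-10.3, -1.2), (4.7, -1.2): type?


Side lengths squared: AB^2=58.21, BC^2=225, CA^2=58.21
Sorted: [58.21, 58.21, 225]
By sides: Isosceles, By angles: Obtuse

Isosceles, Obtuse


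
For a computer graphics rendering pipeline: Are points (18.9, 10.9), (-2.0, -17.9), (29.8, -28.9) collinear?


Cross product: ((-2)-18.9)*((-28.9)-10.9) - ((-17.9)-10.9)*(29.8-18.9)
= 1145.74

No, not collinear


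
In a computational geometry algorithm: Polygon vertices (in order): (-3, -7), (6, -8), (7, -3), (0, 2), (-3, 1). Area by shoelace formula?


Shoelace sum: ((-3)*(-8) - 6*(-7)) + (6*(-3) - 7*(-8)) + (7*2 - 0*(-3)) + (0*1 - (-3)*2) + ((-3)*(-7) - (-3)*1)
= 148
Area = |148|/2 = 74

74


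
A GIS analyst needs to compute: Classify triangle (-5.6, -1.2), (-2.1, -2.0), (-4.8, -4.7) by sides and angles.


Side lengths squared: AB^2=12.89, BC^2=14.58, CA^2=12.89
Sorted: [12.89, 12.89, 14.58]
By sides: Isosceles, By angles: Acute

Isosceles, Acute


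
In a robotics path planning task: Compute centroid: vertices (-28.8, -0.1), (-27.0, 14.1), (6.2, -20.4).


Centroid = ((x_A+x_B+x_C)/3, (y_A+y_B+y_C)/3)
= (((-28.8)+(-27)+6.2)/3, ((-0.1)+14.1+(-20.4))/3)
= (-16.5333, -2.1333)

(-16.5333, -2.1333)


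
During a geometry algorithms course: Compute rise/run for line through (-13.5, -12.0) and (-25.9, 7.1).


slope = (y2-y1)/(x2-x1) = (7.1-(-12))/((-25.9)-(-13.5)) = 19.1/(-12.4) = -1.5403

-1.5403


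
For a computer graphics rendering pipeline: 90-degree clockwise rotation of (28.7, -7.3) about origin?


90° CW: (x,y) -> (y, -x)
(28.7,-7.3) -> (-7.3, -28.7)

(-7.3, -28.7)


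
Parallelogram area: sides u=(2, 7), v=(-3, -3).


|u x v| = |2*(-3) - 7*(-3)|
= |(-6) - (-21)| = 15

15


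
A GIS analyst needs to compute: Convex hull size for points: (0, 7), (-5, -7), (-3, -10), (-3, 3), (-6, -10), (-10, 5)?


Convex hull vertices (CCW): (-10, 5), (-6, -10), (-3, -10), (0, 7)
Count = 4

4


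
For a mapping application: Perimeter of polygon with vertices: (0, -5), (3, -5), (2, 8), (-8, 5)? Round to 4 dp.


Sides: (0, -5)->(3, -5): sqrt(9) = 3, (3, -5)->(2, 8): sqrt(170) = 13.038405, (2, 8)->(-8, 5): sqrt(109) = 10.440307, (-8, 5)->(0, -5): sqrt(164) = 12.806248
Sum = 39.28496
Perimeter = 39.285

39.285


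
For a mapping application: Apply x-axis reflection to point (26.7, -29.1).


Reflection over x-axis: (x,y) -> (x,-y)
(26.7, -29.1) -> (26.7, 29.1)

(26.7, 29.1)


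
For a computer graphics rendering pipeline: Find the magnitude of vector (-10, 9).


|u| = sqrt((-10)^2 + 9^2) = sqrt(181) = 13.4536

13.4536


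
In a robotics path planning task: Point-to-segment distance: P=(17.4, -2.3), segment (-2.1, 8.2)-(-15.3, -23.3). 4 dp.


Project P onto AB: t = 0.0629 (clamped to [0,1])
Closest point on segment: (-2.93, 6.2193)
Distance: 22.0429

22.0429


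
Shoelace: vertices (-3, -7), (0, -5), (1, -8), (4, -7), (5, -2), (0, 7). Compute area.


Shoelace sum: ((-3)*(-5) - 0*(-7)) + (0*(-8) - 1*(-5)) + (1*(-7) - 4*(-8)) + (4*(-2) - 5*(-7)) + (5*7 - 0*(-2)) + (0*(-7) - (-3)*7)
= 128
Area = |128|/2 = 64

64


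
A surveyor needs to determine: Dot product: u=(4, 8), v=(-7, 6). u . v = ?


u . v = u_x*v_x + u_y*v_y = 4*(-7) + 8*6
= (-28) + 48 = 20

20


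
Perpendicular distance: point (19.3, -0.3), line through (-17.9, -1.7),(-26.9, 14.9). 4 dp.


|cross product| = 630.12
|line direction| = sqrt(356.56) = 18.8828
Distance = 630.12/sqrt(356.56) = 33.3701

33.3701


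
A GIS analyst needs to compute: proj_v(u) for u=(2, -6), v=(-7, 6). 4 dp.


u.v = -50, |v| = sqrt(85) = 9.2195
Scalar projection = u.v / |v| = -50 / sqrt(85) = -5.4233

-5.4233


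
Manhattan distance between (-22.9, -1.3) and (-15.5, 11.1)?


|(-22.9)-(-15.5)| + |(-1.3)-11.1| = 7.4 + 12.4 = 19.8

19.8


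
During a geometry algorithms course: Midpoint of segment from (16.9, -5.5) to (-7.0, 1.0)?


M = ((16.9+(-7))/2, ((-5.5)+1)/2)
= (4.95, -2.25)

(4.95, -2.25)


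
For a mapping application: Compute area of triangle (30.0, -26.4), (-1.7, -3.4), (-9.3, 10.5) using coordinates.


Area = |x_A(y_B-y_C) + x_B(y_C-y_A) + x_C(y_A-y_B)|/2
= |(-417) + (-62.73) + 213.9|/2
= 265.83/2 = 132.915

132.915


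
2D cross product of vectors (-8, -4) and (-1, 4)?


u x v = u_x*v_y - u_y*v_x = (-8)*4 - (-4)*(-1)
= (-32) - 4 = -36

-36


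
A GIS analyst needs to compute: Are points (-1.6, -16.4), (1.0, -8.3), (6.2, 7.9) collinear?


Cross product: (1-(-1.6))*(7.9-(-16.4)) - ((-8.3)-(-16.4))*(6.2-(-1.6))
= 0

Yes, collinear


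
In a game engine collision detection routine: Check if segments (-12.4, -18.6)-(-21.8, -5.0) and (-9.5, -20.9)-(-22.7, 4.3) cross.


Cross products: d1=42.72, d2=100.08, d3=-17.82, d4=-75.18
d1*d2 < 0 and d3*d4 < 0? no

No, they don't intersect


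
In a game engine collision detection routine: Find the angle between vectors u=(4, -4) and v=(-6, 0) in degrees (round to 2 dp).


u.v = -24, |u| = sqrt(32) = 5.6569, |v| = sqrt(36) = 6
cos(theta) = u.v/(|u||v|) = -24/sqrt(1152) = -0.707107
theta = acos(-0.707107) = 135 degrees

135 degrees


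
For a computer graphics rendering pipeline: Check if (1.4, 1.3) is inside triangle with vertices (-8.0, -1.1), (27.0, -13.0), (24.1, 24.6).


Cross products: AB x AP = 195.86, BC x BP = 921.09, CA x CP = 164.54
All same sign? yes

Yes, inside


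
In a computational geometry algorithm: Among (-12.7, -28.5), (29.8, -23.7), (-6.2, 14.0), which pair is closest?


d(P0,P1) = 42.7702, d(P0,P2) = 42.9942, d(P1,P2) = 52.1276
Closest: P0 and P1

Closest pair: (-12.7, -28.5) and (29.8, -23.7), distance = 42.7702


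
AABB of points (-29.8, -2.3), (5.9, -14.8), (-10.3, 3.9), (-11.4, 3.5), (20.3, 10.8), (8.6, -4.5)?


x range: [-29.8, 20.3]
y range: [-14.8, 10.8]
Bounding box: (-29.8,-14.8) to (20.3,10.8)

(-29.8,-14.8) to (20.3,10.8)


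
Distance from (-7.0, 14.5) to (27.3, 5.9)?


dx=34.3, dy=-8.6
d^2 = 34.3^2 + (-8.6)^2 = 1250.45
d = sqrt(1250.45) = 35.3617

35.3617


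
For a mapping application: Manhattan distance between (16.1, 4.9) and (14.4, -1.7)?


|16.1-14.4| + |4.9-(-1.7)| = 1.7 + 6.6 = 8.3

8.3


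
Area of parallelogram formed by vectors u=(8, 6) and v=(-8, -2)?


|u x v| = |8*(-2) - 6*(-8)|
= |(-16) - (-48)| = 32

32


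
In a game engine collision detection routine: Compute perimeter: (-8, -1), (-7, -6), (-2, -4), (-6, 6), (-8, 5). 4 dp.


Sides: (-8, -1)->(-7, -6): sqrt(26) = 5.09902, (-7, -6)->(-2, -4): sqrt(29) = 5.385165, (-2, -4)->(-6, 6): sqrt(116) = 10.77033, (-6, 6)->(-8, 5): sqrt(5) = 2.236068, (-8, 5)->(-8, -1): sqrt(36) = 6
Sum = 29.490583
Perimeter = 29.4906

29.4906


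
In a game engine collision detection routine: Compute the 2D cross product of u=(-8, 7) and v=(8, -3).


u x v = u_x*v_y - u_y*v_x = (-8)*(-3) - 7*8
= 24 - 56 = -32

-32


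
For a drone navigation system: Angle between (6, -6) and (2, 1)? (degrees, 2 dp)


u.v = 6, |u| = sqrt(72) = 8.4853, |v| = sqrt(5) = 2.2361
cos(theta) = u.v/(|u||v|) = 6/sqrt(360) = 0.316228
theta = acos(0.316228) = 71.57 degrees

71.57 degrees


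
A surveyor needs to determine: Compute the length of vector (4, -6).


|u| = sqrt(4^2 + (-6)^2) = sqrt(52) = 7.2111

7.2111


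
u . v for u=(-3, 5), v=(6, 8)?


u . v = u_x*v_x + u_y*v_y = (-3)*6 + 5*8
= (-18) + 40 = 22

22


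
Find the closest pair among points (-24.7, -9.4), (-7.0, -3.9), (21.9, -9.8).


d(P0,P1) = 18.5348, d(P0,P2) = 46.6017, d(P1,P2) = 29.4961
Closest: P0 and P1

Closest pair: (-24.7, -9.4) and (-7.0, -3.9), distance = 18.5348


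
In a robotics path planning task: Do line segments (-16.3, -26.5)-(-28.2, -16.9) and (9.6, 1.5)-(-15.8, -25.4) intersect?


Cross products: d1=14.49, d2=-549.46, d3=-581.84, d4=-17.89
d1*d2 < 0 and d3*d4 < 0? no

No, they don't intersect


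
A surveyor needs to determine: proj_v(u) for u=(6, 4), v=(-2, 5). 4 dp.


u.v = 8, |v| = sqrt(29) = 5.3852
Scalar projection = u.v / |v| = 8 / sqrt(29) = 1.4856

1.4856


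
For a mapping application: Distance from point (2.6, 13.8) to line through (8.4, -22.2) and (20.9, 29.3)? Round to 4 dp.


|cross product| = 748.7
|line direction| = sqrt(2808.5) = 52.9953
Distance = 748.7/sqrt(2808.5) = 14.1277

14.1277


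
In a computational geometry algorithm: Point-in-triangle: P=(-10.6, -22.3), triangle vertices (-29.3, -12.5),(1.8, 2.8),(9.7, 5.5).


Cross products: AB x AP = -590.89, BC x BP = -164.81, CA x CP = 718.8
All same sign? no

No, outside


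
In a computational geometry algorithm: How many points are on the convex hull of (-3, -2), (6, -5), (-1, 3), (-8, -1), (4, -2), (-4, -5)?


Convex hull vertices (CCW): (-8, -1), (-4, -5), (6, -5), (4, -2), (-1, 3)
Count = 5

5


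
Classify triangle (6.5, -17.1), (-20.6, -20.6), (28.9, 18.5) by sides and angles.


Side lengths squared: AB^2=746.66, BC^2=3979.06, CA^2=1769.12
Sorted: [746.66, 1769.12, 3979.06]
By sides: Scalene, By angles: Obtuse

Scalene, Obtuse


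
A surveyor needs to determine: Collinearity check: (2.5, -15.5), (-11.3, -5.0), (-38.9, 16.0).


Cross product: ((-11.3)-2.5)*(16-(-15.5)) - ((-5)-(-15.5))*((-38.9)-2.5)
= 0

Yes, collinear


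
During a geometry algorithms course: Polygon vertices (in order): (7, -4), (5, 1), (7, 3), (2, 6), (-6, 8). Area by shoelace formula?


Shoelace sum: (7*1 - 5*(-4)) + (5*3 - 7*1) + (7*6 - 2*3) + (2*8 - (-6)*6) + ((-6)*(-4) - 7*8)
= 91
Area = |91|/2 = 45.5

45.5


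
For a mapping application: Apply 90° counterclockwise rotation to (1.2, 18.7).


90° CCW: (x,y) -> (-y, x)
(1.2,18.7) -> (-18.7, 1.2)

(-18.7, 1.2)


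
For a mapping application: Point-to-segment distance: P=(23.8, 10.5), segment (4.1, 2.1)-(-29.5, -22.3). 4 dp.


Project P onto AB: t = 0 (clamped to [0,1])
Closest point on segment: (4.1, 2.1)
Distance: 21.4161

21.4161


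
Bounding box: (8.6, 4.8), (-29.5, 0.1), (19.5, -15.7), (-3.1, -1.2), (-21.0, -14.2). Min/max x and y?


x range: [-29.5, 19.5]
y range: [-15.7, 4.8]
Bounding box: (-29.5,-15.7) to (19.5,4.8)

(-29.5,-15.7) to (19.5,4.8)


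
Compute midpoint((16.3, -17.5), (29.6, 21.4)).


M = ((16.3+29.6)/2, ((-17.5)+21.4)/2)
= (22.95, 1.95)

(22.95, 1.95)


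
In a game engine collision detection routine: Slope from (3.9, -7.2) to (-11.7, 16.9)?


slope = (y2-y1)/(x2-x1) = (16.9-(-7.2))/((-11.7)-3.9) = 24.1/(-15.6) = -1.5449

-1.5449


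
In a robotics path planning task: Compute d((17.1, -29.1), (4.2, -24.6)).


dx=-12.9, dy=4.5
d^2 = (-12.9)^2 + 4.5^2 = 186.66
d = sqrt(186.66) = 13.6624

13.6624


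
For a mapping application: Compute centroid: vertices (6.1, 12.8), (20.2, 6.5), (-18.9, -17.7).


Centroid = ((x_A+x_B+x_C)/3, (y_A+y_B+y_C)/3)
= ((6.1+20.2+(-18.9))/3, (12.8+6.5+(-17.7))/3)
= (2.4667, 0.5333)

(2.4667, 0.5333)


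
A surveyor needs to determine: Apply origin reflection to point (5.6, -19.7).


Reflection over origin: (x,y) -> (-x,-y)
(5.6, -19.7) -> (-5.6, 19.7)

(-5.6, 19.7)


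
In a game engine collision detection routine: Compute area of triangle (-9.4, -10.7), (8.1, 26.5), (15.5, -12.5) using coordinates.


Area = |x_A(y_B-y_C) + x_B(y_C-y_A) + x_C(y_A-y_B)|/2
= |(-366.6) + (-14.58) + (-576.6)|/2
= 957.78/2 = 478.89

478.89


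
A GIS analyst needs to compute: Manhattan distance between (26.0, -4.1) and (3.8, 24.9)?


|26-3.8| + |(-4.1)-24.9| = 22.2 + 29 = 51.2

51.2


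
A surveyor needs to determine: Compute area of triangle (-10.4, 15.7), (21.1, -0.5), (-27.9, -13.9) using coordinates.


Area = |x_A(y_B-y_C) + x_B(y_C-y_A) + x_C(y_A-y_B)|/2
= |(-139.36) + (-624.56) + (-451.98)|/2
= 1215.9/2 = 607.95

607.95


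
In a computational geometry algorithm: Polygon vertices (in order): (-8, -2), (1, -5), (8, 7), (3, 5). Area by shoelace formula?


Shoelace sum: ((-8)*(-5) - 1*(-2)) + (1*7 - 8*(-5)) + (8*5 - 3*7) + (3*(-2) - (-8)*5)
= 142
Area = |142|/2 = 71

71


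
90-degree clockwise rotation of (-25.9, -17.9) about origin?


90° CW: (x,y) -> (y, -x)
(-25.9,-17.9) -> (-17.9, 25.9)

(-17.9, 25.9)


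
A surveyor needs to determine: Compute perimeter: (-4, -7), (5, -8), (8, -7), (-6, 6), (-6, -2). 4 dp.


Sides: (-4, -7)->(5, -8): sqrt(82) = 9.055385, (5, -8)->(8, -7): sqrt(10) = 3.162278, (8, -7)->(-6, 6): sqrt(365) = 19.104973, (-6, 6)->(-6, -2): sqrt(64) = 8, (-6, -2)->(-4, -7): sqrt(29) = 5.385165
Sum = 44.707801
Perimeter = 44.7078

44.7078


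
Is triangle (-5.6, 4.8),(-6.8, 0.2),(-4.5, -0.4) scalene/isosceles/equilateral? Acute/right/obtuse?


Side lengths squared: AB^2=22.6, BC^2=5.65, CA^2=28.25
Sorted: [5.65, 22.6, 28.25]
By sides: Scalene, By angles: Right

Scalene, Right


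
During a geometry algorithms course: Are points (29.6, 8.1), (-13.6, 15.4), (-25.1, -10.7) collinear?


Cross product: ((-13.6)-29.6)*((-10.7)-8.1) - (15.4-8.1)*((-25.1)-29.6)
= 1211.47

No, not collinear


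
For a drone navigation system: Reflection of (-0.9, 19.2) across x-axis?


Reflection over x-axis: (x,y) -> (x,-y)
(-0.9, 19.2) -> (-0.9, -19.2)

(-0.9, -19.2)


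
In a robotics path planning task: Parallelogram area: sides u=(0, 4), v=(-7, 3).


|u x v| = |0*3 - 4*(-7)|
= |0 - (-28)| = 28

28


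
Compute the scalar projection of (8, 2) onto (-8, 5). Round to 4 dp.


u.v = -54, |v| = sqrt(89) = 9.434
Scalar projection = u.v / |v| = -54 / sqrt(89) = -5.724

-5.724


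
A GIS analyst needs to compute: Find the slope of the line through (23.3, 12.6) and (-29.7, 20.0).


slope = (y2-y1)/(x2-x1) = (20-12.6)/((-29.7)-23.3) = 7.4/(-53) = -0.1396

-0.1396


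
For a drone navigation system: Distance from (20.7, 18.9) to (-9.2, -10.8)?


dx=-29.9, dy=-29.7
d^2 = (-29.9)^2 + (-29.7)^2 = 1776.1
d = sqrt(1776.1) = 42.1438

42.1438


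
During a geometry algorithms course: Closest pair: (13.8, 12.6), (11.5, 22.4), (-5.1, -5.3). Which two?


d(P0,P1) = 10.0663, d(P0,P2) = 26.0311, d(P1,P2) = 32.2932
Closest: P0 and P1

Closest pair: (13.8, 12.6) and (11.5, 22.4), distance = 10.0663


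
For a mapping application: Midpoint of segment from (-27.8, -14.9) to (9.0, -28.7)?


M = (((-27.8)+9)/2, ((-14.9)+(-28.7))/2)
= (-9.4, -21.8)

(-9.4, -21.8)


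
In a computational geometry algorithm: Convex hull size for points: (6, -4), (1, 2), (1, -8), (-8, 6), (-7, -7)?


Convex hull vertices (CCW): (-8, 6), (-7, -7), (1, -8), (6, -4), (1, 2)
Count = 5

5


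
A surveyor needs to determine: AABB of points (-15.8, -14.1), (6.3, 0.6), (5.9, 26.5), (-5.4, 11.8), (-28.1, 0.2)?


x range: [-28.1, 6.3]
y range: [-14.1, 26.5]
Bounding box: (-28.1,-14.1) to (6.3,26.5)

(-28.1,-14.1) to (6.3,26.5)


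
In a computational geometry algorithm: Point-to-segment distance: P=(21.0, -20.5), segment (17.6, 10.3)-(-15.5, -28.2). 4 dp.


Project P onto AB: t = 0.4163 (clamped to [0,1])
Closest point on segment: (3.8192, -5.729)
Distance: 22.6575

22.6575


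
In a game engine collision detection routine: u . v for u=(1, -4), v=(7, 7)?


u . v = u_x*v_x + u_y*v_y = 1*7 + (-4)*7
= 7 + (-28) = -21

-21


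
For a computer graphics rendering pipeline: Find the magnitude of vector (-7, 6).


|u| = sqrt((-7)^2 + 6^2) = sqrt(85) = 9.2195

9.2195


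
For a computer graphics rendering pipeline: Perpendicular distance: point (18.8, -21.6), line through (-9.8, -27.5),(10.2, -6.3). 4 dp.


|cross product| = 488.32
|line direction| = sqrt(849.44) = 29.1452
Distance = 488.32/sqrt(849.44) = 16.7548

16.7548


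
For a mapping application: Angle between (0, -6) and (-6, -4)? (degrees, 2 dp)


u.v = 24, |u| = sqrt(36) = 6, |v| = sqrt(52) = 7.2111
cos(theta) = u.v/(|u||v|) = 24/sqrt(1872) = 0.5547
theta = acos(0.5547) = 56.31 degrees

56.31 degrees


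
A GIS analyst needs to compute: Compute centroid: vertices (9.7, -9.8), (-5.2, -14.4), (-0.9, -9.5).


Centroid = ((x_A+x_B+x_C)/3, (y_A+y_B+y_C)/3)
= ((9.7+(-5.2)+(-0.9))/3, ((-9.8)+(-14.4)+(-9.5))/3)
= (1.2, -11.2333)

(1.2, -11.2333)


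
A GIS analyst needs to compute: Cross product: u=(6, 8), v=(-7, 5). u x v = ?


u x v = u_x*v_y - u_y*v_x = 6*5 - 8*(-7)
= 30 - (-56) = 86

86


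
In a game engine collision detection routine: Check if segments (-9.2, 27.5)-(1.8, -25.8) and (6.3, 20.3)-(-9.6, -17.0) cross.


Cross products: d1=-692.63, d2=565.14, d3=746.95, d4=-510.82
d1*d2 < 0 and d3*d4 < 0? yes

Yes, they intersect


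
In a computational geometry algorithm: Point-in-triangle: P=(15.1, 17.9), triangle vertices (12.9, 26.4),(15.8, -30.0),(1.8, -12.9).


Cross products: AB x AP = 99.43, BC x BP = -658.63, CA x CP = -180.81
All same sign? no

No, outside


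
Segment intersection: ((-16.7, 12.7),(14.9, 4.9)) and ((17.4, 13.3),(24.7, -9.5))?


Cross products: d1=-781.86, d2=-118.32, d3=284.94, d4=-378.6
d1*d2 < 0 and d3*d4 < 0? no

No, they don't intersect


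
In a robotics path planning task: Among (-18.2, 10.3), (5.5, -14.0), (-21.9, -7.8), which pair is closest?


d(P0,P1) = 33.9438, d(P0,P2) = 18.4743, d(P1,P2) = 28.0927
Closest: P0 and P2

Closest pair: (-18.2, 10.3) and (-21.9, -7.8), distance = 18.4743


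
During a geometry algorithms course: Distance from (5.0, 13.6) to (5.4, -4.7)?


dx=0.4, dy=-18.3
d^2 = 0.4^2 + (-18.3)^2 = 335.05
d = sqrt(335.05) = 18.3044

18.3044


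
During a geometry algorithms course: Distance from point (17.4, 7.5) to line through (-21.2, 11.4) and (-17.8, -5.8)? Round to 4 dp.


|cross product| = 650.66
|line direction| = sqrt(307.4) = 17.5328
Distance = 650.66/sqrt(307.4) = 37.111

37.111


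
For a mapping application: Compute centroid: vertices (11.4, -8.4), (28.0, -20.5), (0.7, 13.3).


Centroid = ((x_A+x_B+x_C)/3, (y_A+y_B+y_C)/3)
= ((11.4+28+0.7)/3, ((-8.4)+(-20.5)+13.3)/3)
= (13.3667, -5.2)

(13.3667, -5.2)


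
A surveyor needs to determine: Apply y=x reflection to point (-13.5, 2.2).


Reflection over y=x: (x,y) -> (y,x)
(-13.5, 2.2) -> (2.2, -13.5)

(2.2, -13.5)


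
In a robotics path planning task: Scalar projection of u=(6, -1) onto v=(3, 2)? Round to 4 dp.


u.v = 16, |v| = sqrt(13) = 3.6056
Scalar projection = u.v / |v| = 16 / sqrt(13) = 4.4376

4.4376


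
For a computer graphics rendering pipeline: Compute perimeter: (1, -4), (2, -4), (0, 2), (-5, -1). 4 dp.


Sides: (1, -4)->(2, -4): sqrt(1) = 1, (2, -4)->(0, 2): sqrt(40) = 6.324555, (0, 2)->(-5, -1): sqrt(34) = 5.830952, (-5, -1)->(1, -4): sqrt(45) = 6.708204
Sum = 19.863711
Perimeter = 19.8637

19.8637


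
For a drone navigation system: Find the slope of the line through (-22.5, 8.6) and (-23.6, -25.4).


slope = (y2-y1)/(x2-x1) = ((-25.4)-8.6)/((-23.6)-(-22.5)) = (-34)/(-1.1) = 30.9091

30.9091


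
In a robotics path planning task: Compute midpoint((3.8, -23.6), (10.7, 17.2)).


M = ((3.8+10.7)/2, ((-23.6)+17.2)/2)
= (7.25, -3.2)

(7.25, -3.2)


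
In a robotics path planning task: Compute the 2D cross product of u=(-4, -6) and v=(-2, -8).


u x v = u_x*v_y - u_y*v_x = (-4)*(-8) - (-6)*(-2)
= 32 - 12 = 20

20


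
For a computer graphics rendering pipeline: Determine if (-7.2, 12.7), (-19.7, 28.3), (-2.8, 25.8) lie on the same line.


Cross product: ((-19.7)-(-7.2))*(25.8-12.7) - (28.3-12.7)*((-2.8)-(-7.2))
= -232.39

No, not collinear


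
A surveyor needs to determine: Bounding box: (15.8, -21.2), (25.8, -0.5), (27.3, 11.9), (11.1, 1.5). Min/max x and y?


x range: [11.1, 27.3]
y range: [-21.2, 11.9]
Bounding box: (11.1,-21.2) to (27.3,11.9)

(11.1,-21.2) to (27.3,11.9)


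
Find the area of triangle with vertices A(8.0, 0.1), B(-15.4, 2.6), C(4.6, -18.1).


Area = |x_A(y_B-y_C) + x_B(y_C-y_A) + x_C(y_A-y_B)|/2
= |165.6 + 280.28 + (-11.5)|/2
= 434.38/2 = 217.19

217.19


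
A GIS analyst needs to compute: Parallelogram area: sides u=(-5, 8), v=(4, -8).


|u x v| = |(-5)*(-8) - 8*4|
= |40 - 32| = 8

8


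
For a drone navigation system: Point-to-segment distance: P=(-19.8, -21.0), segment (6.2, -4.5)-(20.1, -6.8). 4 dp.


Project P onto AB: t = 0 (clamped to [0,1])
Closest point on segment: (6.2, -4.5)
Distance: 30.7937

30.7937


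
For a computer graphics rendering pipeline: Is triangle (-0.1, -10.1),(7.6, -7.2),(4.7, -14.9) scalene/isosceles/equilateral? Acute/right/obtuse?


Side lengths squared: AB^2=67.7, BC^2=67.7, CA^2=46.08
Sorted: [46.08, 67.7, 67.7]
By sides: Isosceles, By angles: Acute

Isosceles, Acute


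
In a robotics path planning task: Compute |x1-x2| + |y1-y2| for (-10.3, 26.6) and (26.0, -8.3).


|(-10.3)-26| + |26.6-(-8.3)| = 36.3 + 34.9 = 71.2

71.2


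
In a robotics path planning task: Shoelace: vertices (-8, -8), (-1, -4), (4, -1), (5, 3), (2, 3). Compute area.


Shoelace sum: ((-8)*(-4) - (-1)*(-8)) + ((-1)*(-1) - 4*(-4)) + (4*3 - 5*(-1)) + (5*3 - 2*3) + (2*(-8) - (-8)*3)
= 75
Area = |75|/2 = 37.5

37.5


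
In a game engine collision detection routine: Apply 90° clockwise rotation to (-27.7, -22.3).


90° CW: (x,y) -> (y, -x)
(-27.7,-22.3) -> (-22.3, 27.7)

(-22.3, 27.7)


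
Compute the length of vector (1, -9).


|u| = sqrt(1^2 + (-9)^2) = sqrt(82) = 9.0554

9.0554


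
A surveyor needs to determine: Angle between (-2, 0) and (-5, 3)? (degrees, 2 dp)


u.v = 10, |u| = sqrt(4) = 2, |v| = sqrt(34) = 5.831
cos(theta) = u.v/(|u||v|) = 10/sqrt(136) = 0.857493
theta = acos(0.857493) = 30.96 degrees

30.96 degrees


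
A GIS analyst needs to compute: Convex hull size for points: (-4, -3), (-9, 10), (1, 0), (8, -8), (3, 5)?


Convex hull vertices (CCW): (-9, 10), (-4, -3), (8, -8), (3, 5)
Count = 4

4


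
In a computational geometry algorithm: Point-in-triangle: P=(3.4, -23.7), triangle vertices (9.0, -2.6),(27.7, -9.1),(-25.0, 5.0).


Cross products: AB x AP = -430.97, BC x BP = 1112.05, CA x CP = -759.96
All same sign? no

No, outside


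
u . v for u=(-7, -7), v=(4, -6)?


u . v = u_x*v_x + u_y*v_y = (-7)*4 + (-7)*(-6)
= (-28) + 42 = 14

14


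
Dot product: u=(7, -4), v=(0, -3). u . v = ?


u . v = u_x*v_x + u_y*v_y = 7*0 + (-4)*(-3)
= 0 + 12 = 12

12


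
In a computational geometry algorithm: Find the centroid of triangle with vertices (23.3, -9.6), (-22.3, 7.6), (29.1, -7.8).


Centroid = ((x_A+x_B+x_C)/3, (y_A+y_B+y_C)/3)
= ((23.3+(-22.3)+29.1)/3, ((-9.6)+7.6+(-7.8))/3)
= (10.0333, -3.2667)

(10.0333, -3.2667)


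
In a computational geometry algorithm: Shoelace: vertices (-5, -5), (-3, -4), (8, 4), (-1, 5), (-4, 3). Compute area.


Shoelace sum: ((-5)*(-4) - (-3)*(-5)) + ((-3)*4 - 8*(-4)) + (8*5 - (-1)*4) + ((-1)*3 - (-4)*5) + ((-4)*(-5) - (-5)*3)
= 121
Area = |121|/2 = 60.5

60.5


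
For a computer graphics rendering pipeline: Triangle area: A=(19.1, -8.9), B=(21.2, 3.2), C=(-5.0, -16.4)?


Area = |x_A(y_B-y_C) + x_B(y_C-y_A) + x_C(y_A-y_B)|/2
= |374.36 + (-159) + 60.5|/2
= 275.86/2 = 137.93

137.93


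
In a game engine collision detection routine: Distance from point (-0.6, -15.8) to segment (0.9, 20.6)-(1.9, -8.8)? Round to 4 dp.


Project P onto AB: t = 1 (clamped to [0,1])
Closest point on segment: (1.9, -8.8)
Distance: 7.433

7.433


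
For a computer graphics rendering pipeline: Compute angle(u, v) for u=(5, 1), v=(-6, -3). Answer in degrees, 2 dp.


u.v = -33, |u| = sqrt(26) = 5.099, |v| = sqrt(45) = 6.7082
cos(theta) = u.v/(|u||v|) = -33/sqrt(1170) = -0.964764
theta = acos(-0.964764) = 164.74 degrees

164.74 degrees


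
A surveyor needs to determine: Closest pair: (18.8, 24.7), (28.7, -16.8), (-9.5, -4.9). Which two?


d(P0,P1) = 42.6645, d(P0,P2) = 40.9518, d(P1,P2) = 40.0106
Closest: P1 and P2

Closest pair: (28.7, -16.8) and (-9.5, -4.9), distance = 40.0106


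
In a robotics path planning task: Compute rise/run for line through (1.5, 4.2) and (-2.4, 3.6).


slope = (y2-y1)/(x2-x1) = (3.6-4.2)/((-2.4)-1.5) = (-0.6)/(-3.9) = 0.1538

0.1538


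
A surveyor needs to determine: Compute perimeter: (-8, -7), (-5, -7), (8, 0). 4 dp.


Sides: (-8, -7)->(-5, -7): sqrt(9) = 3, (-5, -7)->(8, 0): sqrt(218) = 14.764823, (8, 0)->(-8, -7): sqrt(305) = 17.464249
Sum = 35.229072
Perimeter = 35.2291

35.2291


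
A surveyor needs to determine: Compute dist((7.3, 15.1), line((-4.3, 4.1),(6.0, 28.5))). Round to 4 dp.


|cross product| = 169.74
|line direction| = sqrt(701.45) = 26.4849
Distance = 169.74/sqrt(701.45) = 6.4089

6.4089


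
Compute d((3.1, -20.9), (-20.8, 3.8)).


dx=-23.9, dy=24.7
d^2 = (-23.9)^2 + 24.7^2 = 1181.3
d = sqrt(1181.3) = 34.37

34.37


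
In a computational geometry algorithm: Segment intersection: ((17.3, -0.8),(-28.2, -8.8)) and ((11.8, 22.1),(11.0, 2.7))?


Cross products: d1=125.02, d2=-751.28, d3=-1085.95, d4=-209.65
d1*d2 < 0 and d3*d4 < 0? no

No, they don't intersect


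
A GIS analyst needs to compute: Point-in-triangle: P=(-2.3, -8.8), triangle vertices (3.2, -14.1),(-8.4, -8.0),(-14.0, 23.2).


Cross products: AB x AP = -27.93, BC x BP = -185.84, CA x CP = -113.99
All same sign? yes

Yes, inside


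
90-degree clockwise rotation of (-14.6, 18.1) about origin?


90° CW: (x,y) -> (y, -x)
(-14.6,18.1) -> (18.1, 14.6)

(18.1, 14.6)
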